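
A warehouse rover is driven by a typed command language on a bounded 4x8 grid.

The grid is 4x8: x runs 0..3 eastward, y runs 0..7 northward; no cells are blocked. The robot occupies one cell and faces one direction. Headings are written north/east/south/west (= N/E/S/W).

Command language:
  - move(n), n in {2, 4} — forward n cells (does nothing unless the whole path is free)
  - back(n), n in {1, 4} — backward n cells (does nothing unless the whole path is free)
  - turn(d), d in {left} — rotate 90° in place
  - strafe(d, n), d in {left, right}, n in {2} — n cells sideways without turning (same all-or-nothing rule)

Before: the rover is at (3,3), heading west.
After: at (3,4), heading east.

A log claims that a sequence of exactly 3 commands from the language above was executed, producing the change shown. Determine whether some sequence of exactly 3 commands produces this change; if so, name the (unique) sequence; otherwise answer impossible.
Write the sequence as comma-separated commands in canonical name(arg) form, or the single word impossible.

key: cell and facing (now E) both changed — the 3 commands mix motion and turning
from: at (3,3), heading west
[1] after turn(left): at (3,3), heading south
[2] after back(1): at (3,4), heading south
[3] after turn(left): at (3,4), heading east
uniquely the one of 343 3-step routes that fits.

turn(left), back(1), turn(left)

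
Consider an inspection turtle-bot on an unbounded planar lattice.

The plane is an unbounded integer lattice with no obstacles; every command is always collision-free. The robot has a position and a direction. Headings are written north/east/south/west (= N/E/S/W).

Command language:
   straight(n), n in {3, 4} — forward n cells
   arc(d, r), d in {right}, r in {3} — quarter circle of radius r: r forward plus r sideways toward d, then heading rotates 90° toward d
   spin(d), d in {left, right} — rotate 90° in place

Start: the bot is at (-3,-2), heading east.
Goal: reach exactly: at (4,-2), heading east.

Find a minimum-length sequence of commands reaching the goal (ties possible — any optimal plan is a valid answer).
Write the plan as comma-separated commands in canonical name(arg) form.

straight(3), straight(4)

from: at (-3,-2), heading east
step 1 (straight(3)): at (0,-2), heading east
step 2 (straight(4)): at (4,-2), heading east
shorter routes all fall short; 2 is best.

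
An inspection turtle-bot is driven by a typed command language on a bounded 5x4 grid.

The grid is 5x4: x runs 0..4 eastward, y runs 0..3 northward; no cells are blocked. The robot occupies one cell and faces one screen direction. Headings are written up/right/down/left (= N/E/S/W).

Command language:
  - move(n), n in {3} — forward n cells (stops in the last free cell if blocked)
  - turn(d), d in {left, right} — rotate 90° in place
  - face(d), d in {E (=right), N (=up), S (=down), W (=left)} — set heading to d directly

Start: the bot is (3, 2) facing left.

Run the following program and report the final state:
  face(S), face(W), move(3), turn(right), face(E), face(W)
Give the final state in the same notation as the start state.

(0, 2) facing left

t0: (3, 2) facing left
1. face(S) → (3, 2) facing down
2. face(W) → (3, 2) facing left
3. move(3) → (0, 2) facing left
4. turn(right) → (0, 2) facing up
5. face(E) → (0, 2) facing right
6. face(W) → (0, 2) facing left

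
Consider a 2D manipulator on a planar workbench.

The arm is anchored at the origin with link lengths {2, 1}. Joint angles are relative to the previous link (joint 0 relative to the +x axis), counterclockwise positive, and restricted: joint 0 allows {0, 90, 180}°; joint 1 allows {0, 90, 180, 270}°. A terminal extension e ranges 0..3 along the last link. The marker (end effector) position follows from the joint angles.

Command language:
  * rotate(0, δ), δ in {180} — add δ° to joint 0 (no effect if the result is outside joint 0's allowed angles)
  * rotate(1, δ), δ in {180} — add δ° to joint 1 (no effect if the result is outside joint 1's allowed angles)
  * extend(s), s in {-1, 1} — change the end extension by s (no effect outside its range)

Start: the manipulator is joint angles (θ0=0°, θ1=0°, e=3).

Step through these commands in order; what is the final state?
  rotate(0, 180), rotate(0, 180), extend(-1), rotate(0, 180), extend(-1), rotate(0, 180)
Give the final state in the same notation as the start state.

joint angles (θ0=0°, θ1=0°, e=1)

initial: joint angles (θ0=0°, θ1=0°, e=3)
t=1 rotate(0, 180) ⇒ joint angles (θ0=180°, θ1=0°, e=3)
t=2 rotate(0, 180) ⇒ joint angles (θ0=0°, θ1=0°, e=3)
t=3 extend(-1) ⇒ joint angles (θ0=0°, θ1=0°, e=2)
t=4 rotate(0, 180) ⇒ joint angles (θ0=180°, θ1=0°, e=2)
t=5 extend(-1) ⇒ joint angles (θ0=180°, θ1=0°, e=1)
t=6 rotate(0, 180) ⇒ joint angles (θ0=0°, θ1=0°, e=1)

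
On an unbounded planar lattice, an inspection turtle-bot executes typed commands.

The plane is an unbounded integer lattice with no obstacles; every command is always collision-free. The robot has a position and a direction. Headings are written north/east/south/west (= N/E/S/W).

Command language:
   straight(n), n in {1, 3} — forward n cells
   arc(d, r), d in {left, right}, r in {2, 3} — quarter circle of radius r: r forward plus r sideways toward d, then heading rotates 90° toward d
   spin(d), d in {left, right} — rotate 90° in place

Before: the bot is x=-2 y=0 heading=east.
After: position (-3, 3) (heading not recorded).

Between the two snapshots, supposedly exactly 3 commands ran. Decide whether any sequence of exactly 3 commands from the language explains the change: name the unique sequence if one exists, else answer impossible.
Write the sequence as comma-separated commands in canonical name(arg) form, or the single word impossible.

key: running arc(left, 2) before arc(left, 3) would end elsewhere — order is forced
t0: x=-2 y=0 heading=east
t=1 arc(left, 3) ⇒ x=1 y=3 heading=north
t=2 arc(left, 2) ⇒ x=-1 y=5 heading=west
t=3 arc(left, 2) ⇒ x=-3 y=3 heading=south
all 512 alternatives checked — unique.

arc(left, 3), arc(left, 2), arc(left, 2)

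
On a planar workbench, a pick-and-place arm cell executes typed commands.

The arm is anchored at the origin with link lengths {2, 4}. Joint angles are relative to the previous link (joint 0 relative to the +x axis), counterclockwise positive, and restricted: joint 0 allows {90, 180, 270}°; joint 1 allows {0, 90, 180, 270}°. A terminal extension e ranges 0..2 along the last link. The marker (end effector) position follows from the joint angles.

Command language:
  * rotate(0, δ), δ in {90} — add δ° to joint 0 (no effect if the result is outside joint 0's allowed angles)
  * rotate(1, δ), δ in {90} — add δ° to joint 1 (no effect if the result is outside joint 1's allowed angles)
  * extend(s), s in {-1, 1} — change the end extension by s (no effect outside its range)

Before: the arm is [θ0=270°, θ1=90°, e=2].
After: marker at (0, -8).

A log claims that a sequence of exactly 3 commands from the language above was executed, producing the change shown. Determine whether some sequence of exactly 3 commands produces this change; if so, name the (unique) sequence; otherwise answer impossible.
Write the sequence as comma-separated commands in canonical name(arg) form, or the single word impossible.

t0: [θ0=270°, θ1=90°, e=2]
[1] after rotate(1, 90): [θ0=270°, θ1=180°, e=2]
[2] after rotate(1, 90): [θ0=270°, θ1=270°, e=2]
[3] after rotate(1, 90): [θ0=270°, θ1=0°, e=2]
no rival 3-sequence matches.

rotate(1, 90), rotate(1, 90), rotate(1, 90)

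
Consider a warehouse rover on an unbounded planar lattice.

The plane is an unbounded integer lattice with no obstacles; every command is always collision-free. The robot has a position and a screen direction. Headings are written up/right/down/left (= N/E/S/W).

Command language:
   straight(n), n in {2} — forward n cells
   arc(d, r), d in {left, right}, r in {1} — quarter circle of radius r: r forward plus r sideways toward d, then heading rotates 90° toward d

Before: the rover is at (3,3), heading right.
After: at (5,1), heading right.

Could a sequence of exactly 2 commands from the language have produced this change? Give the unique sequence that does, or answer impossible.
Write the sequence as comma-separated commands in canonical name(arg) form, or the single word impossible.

key: order matters: swapping arc(right, 1) and arc(left, 1) lands elsewhere
initial: at (3,3), heading right
[1] after arc(right, 1): at (4,2), heading down
[2] after arc(left, 1): at (5,1), heading right
no other 2-command option fits: unique.

arc(right, 1), arc(left, 1)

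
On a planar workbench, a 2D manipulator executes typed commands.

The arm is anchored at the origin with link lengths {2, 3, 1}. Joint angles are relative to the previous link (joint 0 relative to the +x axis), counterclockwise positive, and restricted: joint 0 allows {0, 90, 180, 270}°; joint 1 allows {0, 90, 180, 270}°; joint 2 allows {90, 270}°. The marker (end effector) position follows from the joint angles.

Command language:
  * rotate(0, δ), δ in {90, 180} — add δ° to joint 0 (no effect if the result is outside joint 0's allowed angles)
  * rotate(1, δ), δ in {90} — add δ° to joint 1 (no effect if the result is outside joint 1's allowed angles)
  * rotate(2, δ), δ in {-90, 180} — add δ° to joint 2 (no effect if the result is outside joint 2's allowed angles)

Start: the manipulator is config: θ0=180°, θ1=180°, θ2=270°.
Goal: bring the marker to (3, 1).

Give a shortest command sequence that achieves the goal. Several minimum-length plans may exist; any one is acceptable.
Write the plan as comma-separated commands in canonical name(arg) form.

rotate(1, 90), rotate(0, 90), rotate(0, 180)

t0: config: θ0=180°, θ1=180°, θ2=270°
[1] after rotate(1, 90): config: θ0=180°, θ1=270°, θ2=270°
[2] after rotate(0, 90): config: θ0=270°, θ1=270°, θ2=270°
[3] after rotate(0, 180): config: θ0=90°, θ1=270°, θ2=270°
minimal: 3 command(s), checked below 3.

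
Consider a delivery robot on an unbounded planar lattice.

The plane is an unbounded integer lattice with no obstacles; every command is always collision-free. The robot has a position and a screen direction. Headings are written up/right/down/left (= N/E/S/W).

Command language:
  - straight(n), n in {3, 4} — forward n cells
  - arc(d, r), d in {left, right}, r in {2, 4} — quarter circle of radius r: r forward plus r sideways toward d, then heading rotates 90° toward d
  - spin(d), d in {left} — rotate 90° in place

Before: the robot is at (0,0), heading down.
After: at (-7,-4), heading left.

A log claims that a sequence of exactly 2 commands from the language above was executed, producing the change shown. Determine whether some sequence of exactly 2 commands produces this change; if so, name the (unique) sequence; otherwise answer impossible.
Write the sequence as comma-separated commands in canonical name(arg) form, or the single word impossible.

arc(right, 4), straight(3)

key: order matters: swapping arc(right, 4) and straight(3) lands elsewhere
start: at (0,0), heading down
t=1 arc(right, 4) ⇒ at (-4,-4), heading left
t=2 straight(3) ⇒ at (-7,-4), heading left
all 49 alternatives checked — unique.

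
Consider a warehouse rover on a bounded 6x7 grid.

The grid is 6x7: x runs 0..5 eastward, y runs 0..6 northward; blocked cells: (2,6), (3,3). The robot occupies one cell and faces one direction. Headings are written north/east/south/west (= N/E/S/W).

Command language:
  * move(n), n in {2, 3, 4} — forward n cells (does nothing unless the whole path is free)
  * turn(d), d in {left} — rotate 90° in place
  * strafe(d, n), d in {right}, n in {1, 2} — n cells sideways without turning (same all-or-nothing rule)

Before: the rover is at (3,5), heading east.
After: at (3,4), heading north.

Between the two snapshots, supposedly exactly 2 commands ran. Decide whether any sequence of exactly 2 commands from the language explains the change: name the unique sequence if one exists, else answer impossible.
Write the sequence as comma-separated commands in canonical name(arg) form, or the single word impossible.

key: order matters: swapping strafe(right, 1) and turn(left) lands elsewhere
t0: at (3,5), heading east
[1] after strafe(right, 1): at (3,4), heading east
[2] after turn(left): at (3,4), heading north
no other 2-command option fits: unique.

strafe(right, 1), turn(left)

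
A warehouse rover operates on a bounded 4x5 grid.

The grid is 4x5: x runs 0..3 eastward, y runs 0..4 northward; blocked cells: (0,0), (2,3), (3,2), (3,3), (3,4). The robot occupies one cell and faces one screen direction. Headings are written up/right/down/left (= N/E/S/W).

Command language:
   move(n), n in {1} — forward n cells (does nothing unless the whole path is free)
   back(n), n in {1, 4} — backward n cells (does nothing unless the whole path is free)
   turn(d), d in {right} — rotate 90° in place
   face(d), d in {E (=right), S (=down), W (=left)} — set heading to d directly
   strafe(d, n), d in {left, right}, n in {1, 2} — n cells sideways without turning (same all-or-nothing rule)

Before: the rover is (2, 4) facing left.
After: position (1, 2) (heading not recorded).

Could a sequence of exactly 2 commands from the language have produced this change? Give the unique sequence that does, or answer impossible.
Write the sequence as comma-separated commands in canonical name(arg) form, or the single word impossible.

move(1), strafe(left, 2)

key: running strafe(left, 2) before move(1) would end elsewhere — order is forced
initial: (2, 4) facing left
step 1 (move(1)): (1, 4) facing left
step 2 (strafe(left, 2)): (1, 2) facing left
no rival 2-sequence matches.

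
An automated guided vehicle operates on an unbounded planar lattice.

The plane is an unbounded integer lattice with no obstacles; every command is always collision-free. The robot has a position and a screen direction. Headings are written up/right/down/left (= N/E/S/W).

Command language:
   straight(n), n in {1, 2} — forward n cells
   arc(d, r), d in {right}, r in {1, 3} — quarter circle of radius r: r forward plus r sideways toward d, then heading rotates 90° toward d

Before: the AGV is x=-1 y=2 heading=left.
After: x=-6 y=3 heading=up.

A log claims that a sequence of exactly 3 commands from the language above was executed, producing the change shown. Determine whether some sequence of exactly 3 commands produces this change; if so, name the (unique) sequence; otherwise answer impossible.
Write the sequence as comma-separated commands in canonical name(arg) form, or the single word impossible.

key: cell and facing (now N) both changed — the 3 commands mix motion and turning
begin: x=-1 y=2 heading=left
1. straight(2) → x=-3 y=2 heading=left
2. straight(2) → x=-5 y=2 heading=left
3. arc(right, 1) → x=-6 y=3 heading=up
no rival 3-sequence matches.

straight(2), straight(2), arc(right, 1)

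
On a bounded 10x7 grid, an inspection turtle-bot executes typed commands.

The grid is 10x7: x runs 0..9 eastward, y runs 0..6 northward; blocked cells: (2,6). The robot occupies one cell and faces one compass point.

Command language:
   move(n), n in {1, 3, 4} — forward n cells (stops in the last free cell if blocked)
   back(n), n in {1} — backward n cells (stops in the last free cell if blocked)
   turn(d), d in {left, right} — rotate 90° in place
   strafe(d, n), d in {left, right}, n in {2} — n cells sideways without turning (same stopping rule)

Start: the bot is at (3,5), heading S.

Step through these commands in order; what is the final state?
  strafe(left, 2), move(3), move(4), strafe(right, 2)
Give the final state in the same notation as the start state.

at (3,0), heading S

t0: at (3,5), heading S
step 1 (strafe(left, 2)): at (5,5), heading S
step 2 (move(3)): at (5,2), heading S
step 3 (move(4)): at (5,0), heading S
step 4 (strafe(right, 2)): at (3,0), heading S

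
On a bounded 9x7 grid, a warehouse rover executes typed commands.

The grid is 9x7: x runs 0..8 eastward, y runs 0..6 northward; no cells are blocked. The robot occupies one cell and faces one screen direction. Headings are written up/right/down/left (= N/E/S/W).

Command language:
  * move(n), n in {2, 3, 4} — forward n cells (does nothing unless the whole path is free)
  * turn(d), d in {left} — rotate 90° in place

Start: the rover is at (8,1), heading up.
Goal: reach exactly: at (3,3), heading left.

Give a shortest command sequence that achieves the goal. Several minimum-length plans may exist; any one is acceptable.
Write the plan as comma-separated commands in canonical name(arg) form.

from: at (8,1), heading up
[1] after move(2): at (8,3), heading up
[2] after turn(left): at (8,3), heading left
[3] after move(2): at (6,3), heading left
[4] after move(3): at (3,3), heading left
nothing shorter than 4 reaches the goal.

move(2), turn(left), move(2), move(3)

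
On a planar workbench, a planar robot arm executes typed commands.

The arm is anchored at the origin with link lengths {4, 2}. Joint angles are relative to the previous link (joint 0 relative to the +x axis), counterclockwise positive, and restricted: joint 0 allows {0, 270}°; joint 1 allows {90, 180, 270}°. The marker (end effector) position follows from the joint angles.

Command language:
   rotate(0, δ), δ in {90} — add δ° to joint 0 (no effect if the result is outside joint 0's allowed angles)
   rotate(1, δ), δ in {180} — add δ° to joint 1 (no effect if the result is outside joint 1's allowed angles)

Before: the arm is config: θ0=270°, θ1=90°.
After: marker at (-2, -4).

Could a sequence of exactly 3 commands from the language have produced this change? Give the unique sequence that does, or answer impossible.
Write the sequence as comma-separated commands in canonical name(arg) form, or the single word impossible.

rotate(1, 180), rotate(1, 180), rotate(1, 180)

start: config: θ0=270°, θ1=90°
1. rotate(1, 180) → config: θ0=270°, θ1=270°
2. rotate(1, 180) → config: θ0=270°, θ1=90°
3. rotate(1, 180) → config: θ0=270°, θ1=270°
no rival 3-sequence matches.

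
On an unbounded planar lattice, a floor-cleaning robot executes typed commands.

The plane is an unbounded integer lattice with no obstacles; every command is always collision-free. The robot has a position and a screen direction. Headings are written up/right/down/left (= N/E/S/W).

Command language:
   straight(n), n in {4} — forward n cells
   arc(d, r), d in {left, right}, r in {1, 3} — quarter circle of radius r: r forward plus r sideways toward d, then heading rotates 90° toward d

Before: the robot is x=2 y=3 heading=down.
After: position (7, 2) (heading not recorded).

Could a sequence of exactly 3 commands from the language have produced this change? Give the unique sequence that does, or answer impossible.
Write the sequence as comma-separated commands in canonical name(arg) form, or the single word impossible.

arc(left, 3), arc(left, 1), arc(right, 1)

key: running arc(right, 1) before arc(left, 3) would end elsewhere — order is forced
t0: x=2 y=3 heading=down
1. arc(left, 3) → x=5 y=0 heading=right
2. arc(left, 1) → x=6 y=1 heading=up
3. arc(right, 1) → x=7 y=2 heading=right
no rival 3-sequence matches.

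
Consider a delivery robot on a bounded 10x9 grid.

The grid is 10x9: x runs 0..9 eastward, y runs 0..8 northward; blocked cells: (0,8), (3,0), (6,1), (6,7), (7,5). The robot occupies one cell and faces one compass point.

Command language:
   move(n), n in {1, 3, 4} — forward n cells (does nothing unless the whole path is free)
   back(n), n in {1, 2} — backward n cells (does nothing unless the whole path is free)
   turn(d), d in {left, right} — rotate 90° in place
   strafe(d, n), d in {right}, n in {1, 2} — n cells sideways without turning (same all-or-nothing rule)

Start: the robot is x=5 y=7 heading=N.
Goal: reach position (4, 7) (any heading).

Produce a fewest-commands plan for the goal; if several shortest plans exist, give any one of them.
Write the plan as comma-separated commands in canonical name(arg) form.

t0: x=5 y=7 heading=N
t=1 turn(right) ⇒ x=5 y=7 heading=E
t=2 back(1) ⇒ x=4 y=7 heading=E
no 1-step plan works, so 2 is optimal.

turn(right), back(1)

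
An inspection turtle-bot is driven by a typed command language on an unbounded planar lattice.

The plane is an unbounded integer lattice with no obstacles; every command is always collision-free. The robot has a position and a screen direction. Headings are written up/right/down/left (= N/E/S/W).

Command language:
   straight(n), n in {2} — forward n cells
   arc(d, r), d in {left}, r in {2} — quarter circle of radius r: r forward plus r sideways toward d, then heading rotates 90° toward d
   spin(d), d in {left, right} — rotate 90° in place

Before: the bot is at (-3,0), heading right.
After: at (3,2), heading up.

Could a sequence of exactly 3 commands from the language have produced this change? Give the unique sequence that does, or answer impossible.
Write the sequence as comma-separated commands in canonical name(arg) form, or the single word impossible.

key: cell and facing (now N) both changed — the 3 commands mix motion and turning
initial: at (-3,0), heading right
step 1 (straight(2)): at (-1,0), heading right
step 2 (straight(2)): at (1,0), heading right
step 3 (arc(left, 2)): at (3,2), heading up
no rival 3-sequence matches.

straight(2), straight(2), arc(left, 2)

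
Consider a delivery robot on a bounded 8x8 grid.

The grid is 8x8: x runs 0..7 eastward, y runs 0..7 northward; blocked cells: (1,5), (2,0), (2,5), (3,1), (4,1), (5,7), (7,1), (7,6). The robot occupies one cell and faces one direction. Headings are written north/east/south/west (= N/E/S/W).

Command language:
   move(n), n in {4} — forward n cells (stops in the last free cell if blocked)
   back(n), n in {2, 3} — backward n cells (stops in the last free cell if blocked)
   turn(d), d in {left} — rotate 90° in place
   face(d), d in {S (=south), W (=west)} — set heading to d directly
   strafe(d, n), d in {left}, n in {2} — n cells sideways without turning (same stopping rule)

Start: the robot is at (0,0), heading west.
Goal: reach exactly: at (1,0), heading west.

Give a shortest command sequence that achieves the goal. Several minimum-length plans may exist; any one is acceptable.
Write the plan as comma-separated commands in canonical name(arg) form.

start: at (0,0), heading west
t=1 back(3) ⇒ at (1,0), heading west
shorter routes all fall short; 1 is best.

back(3)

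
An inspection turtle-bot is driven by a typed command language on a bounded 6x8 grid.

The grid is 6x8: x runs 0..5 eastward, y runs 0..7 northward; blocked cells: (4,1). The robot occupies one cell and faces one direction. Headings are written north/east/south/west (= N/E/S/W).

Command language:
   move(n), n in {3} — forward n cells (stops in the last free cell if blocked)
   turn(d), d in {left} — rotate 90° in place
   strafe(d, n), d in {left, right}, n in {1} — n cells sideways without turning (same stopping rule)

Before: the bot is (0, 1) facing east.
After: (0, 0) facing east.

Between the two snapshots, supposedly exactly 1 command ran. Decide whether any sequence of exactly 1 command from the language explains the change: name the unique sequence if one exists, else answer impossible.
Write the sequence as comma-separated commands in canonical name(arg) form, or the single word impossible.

key: still facing E — the one step turns nothing
t0: (0, 1) facing east
[1] after strafe(right, 1): (0, 0) facing east
no other 1-command option fits: unique.

strafe(right, 1)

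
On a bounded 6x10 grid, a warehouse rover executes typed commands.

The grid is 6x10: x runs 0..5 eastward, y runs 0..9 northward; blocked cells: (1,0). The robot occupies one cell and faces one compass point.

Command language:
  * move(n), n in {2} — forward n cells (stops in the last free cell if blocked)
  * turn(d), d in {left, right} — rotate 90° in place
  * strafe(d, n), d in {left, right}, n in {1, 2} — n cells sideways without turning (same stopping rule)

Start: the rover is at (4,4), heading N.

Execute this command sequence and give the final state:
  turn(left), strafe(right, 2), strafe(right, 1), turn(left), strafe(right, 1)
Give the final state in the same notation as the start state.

at (3,7), heading S

from: at (4,4), heading N
t=1 turn(left) ⇒ at (4,4), heading W
t=2 strafe(right, 2) ⇒ at (4,6), heading W
t=3 strafe(right, 1) ⇒ at (4,7), heading W
t=4 turn(left) ⇒ at (4,7), heading S
t=5 strafe(right, 1) ⇒ at (3,7), heading S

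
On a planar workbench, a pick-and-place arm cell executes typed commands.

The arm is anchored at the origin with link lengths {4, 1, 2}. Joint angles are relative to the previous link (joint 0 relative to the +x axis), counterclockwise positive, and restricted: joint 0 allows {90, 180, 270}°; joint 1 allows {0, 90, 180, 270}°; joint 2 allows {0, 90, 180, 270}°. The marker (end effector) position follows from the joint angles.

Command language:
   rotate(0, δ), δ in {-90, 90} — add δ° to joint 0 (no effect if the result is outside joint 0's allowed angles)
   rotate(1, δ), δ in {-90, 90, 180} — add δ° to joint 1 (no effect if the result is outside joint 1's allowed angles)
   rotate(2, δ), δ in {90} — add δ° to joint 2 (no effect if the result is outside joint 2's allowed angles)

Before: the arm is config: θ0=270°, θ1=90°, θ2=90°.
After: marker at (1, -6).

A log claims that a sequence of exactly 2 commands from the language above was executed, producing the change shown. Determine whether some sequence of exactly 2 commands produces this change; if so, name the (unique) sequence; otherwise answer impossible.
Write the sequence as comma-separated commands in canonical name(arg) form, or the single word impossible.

rotate(2, 90), rotate(2, 90)

initial: config: θ0=270°, θ1=90°, θ2=90°
1. rotate(2, 90) → config: θ0=270°, θ1=90°, θ2=180°
2. rotate(2, 90) → config: θ0=270°, θ1=90°, θ2=270°
no other 2-command option fits: unique.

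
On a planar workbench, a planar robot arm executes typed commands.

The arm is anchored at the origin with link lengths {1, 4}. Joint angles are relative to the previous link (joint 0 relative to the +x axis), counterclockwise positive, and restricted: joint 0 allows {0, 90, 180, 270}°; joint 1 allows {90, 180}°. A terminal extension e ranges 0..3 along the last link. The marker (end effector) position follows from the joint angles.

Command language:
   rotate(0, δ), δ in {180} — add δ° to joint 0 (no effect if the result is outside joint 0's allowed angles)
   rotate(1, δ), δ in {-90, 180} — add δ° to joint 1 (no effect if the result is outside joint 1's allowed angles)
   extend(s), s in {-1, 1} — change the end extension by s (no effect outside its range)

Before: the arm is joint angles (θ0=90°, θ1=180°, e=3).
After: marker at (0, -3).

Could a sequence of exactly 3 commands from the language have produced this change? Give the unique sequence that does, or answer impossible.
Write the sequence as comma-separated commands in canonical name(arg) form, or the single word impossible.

t0: joint angles (θ0=90°, θ1=180°, e=3)
t=1 extend(-1) ⇒ joint angles (θ0=90°, θ1=180°, e=2)
t=2 extend(-1) ⇒ joint angles (θ0=90°, θ1=180°, e=1)
t=3 extend(-1) ⇒ joint angles (θ0=90°, θ1=180°, e=0)
no rival 3-sequence matches.

extend(-1), extend(-1), extend(-1)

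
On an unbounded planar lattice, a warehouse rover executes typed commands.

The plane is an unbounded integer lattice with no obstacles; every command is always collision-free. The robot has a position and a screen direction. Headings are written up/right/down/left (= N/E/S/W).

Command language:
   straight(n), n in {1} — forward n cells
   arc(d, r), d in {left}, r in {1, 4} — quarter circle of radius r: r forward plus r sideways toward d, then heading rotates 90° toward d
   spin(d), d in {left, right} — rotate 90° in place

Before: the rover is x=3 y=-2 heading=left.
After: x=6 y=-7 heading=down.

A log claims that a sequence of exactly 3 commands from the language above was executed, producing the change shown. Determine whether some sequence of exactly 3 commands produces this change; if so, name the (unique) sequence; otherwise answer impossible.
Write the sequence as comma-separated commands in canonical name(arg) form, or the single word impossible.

arc(left, 1), arc(left, 4), spin(right)

key: running spin(right) before arc(left, 1) would end elsewhere — order is forced
initial: x=3 y=-2 heading=left
[1] after arc(left, 1): x=2 y=-3 heading=down
[2] after arc(left, 4): x=6 y=-7 heading=right
[3] after spin(right): x=6 y=-7 heading=down
uniquely the one of 125 3-step routes that fits.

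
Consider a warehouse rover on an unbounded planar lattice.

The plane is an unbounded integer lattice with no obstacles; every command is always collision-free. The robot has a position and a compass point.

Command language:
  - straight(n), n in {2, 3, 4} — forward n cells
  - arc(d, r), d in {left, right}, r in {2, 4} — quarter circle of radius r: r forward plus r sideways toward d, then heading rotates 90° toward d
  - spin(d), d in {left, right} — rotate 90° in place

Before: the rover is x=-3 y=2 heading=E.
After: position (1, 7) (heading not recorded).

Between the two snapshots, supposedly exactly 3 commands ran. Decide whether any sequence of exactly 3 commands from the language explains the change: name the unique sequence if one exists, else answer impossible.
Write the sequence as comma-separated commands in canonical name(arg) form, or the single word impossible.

straight(2), arc(left, 2), straight(3)

key: running straight(3) before straight(2) would end elsewhere — order is forced
from: x=-3 y=2 heading=E
t=1 straight(2) ⇒ x=-1 y=2 heading=E
t=2 arc(left, 2) ⇒ x=1 y=4 heading=N
t=3 straight(3) ⇒ x=1 y=7 heading=N
no other 3-command option fits: unique.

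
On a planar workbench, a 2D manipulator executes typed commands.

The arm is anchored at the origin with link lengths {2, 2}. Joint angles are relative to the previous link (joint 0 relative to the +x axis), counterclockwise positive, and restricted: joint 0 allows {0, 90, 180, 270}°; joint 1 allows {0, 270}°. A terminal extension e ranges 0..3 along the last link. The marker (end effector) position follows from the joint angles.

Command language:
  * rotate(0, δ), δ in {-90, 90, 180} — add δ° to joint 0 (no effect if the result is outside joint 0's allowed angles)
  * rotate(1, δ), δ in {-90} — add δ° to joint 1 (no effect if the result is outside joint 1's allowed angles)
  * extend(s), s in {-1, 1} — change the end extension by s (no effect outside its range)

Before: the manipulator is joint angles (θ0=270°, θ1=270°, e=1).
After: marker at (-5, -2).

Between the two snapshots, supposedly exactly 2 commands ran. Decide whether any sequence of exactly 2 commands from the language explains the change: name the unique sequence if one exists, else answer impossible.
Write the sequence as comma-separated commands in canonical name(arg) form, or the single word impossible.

extend(1), extend(1)

from: joint angles (θ0=270°, θ1=270°, e=1)
t=1 extend(1) ⇒ joint angles (θ0=270°, θ1=270°, e=2)
t=2 extend(1) ⇒ joint angles (θ0=270°, θ1=270°, e=3)
all 36 alternatives checked — unique.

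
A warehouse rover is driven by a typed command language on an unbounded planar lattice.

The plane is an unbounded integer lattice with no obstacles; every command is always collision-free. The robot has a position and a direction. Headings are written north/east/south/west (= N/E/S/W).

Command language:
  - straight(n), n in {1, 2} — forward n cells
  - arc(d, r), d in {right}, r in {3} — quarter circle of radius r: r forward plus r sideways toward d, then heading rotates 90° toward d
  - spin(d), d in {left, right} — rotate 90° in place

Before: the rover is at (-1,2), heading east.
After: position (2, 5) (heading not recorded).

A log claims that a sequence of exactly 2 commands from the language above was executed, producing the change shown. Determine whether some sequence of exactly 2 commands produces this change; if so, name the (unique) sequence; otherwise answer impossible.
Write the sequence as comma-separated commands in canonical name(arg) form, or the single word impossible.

spin(left), arc(right, 3)

key: order matters: swapping spin(left) and arc(right, 3) lands elsewhere
start: at (-1,2), heading east
t=1 spin(left) ⇒ at (-1,2), heading north
t=2 arc(right, 3) ⇒ at (2,5), heading east
all 25 alternatives checked — unique.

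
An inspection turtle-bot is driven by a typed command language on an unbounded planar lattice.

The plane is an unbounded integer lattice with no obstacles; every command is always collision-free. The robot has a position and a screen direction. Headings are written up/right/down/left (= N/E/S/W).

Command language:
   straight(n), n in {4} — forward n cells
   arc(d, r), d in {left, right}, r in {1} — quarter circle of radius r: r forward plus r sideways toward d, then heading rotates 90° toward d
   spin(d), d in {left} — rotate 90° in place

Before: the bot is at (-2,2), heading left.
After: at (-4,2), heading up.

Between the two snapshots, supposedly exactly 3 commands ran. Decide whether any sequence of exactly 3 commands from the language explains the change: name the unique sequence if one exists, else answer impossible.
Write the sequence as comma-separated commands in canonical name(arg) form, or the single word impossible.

key: running arc(right, 1) before spin(left) would end elsewhere — order is forced
start: at (-2,2), heading left
1. spin(left) → at (-2,2), heading down
2. arc(right, 1) → at (-3,1), heading left
3. arc(right, 1) → at (-4,2), heading up
no rival 3-sequence matches.

spin(left), arc(right, 1), arc(right, 1)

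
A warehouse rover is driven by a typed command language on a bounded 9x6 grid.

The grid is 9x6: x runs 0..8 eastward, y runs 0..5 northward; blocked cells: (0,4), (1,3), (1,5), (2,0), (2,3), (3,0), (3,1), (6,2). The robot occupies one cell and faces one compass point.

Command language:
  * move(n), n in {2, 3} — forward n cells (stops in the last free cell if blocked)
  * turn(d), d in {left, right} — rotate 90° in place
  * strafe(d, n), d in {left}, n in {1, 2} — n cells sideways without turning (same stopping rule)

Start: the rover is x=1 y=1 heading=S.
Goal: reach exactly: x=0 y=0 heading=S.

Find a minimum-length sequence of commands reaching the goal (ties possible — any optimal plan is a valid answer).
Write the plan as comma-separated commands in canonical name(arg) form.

from: x=1 y=1 heading=S
step 1 (turn(right)): x=1 y=1 heading=W
step 2 (strafe(left, 2)): x=1 y=0 heading=W
step 3 (move(2)): x=0 y=0 heading=W
step 4 (turn(left)): x=0 y=0 heading=S
shorter routes all fall short; 4 is best.

turn(right), strafe(left, 2), move(2), turn(left)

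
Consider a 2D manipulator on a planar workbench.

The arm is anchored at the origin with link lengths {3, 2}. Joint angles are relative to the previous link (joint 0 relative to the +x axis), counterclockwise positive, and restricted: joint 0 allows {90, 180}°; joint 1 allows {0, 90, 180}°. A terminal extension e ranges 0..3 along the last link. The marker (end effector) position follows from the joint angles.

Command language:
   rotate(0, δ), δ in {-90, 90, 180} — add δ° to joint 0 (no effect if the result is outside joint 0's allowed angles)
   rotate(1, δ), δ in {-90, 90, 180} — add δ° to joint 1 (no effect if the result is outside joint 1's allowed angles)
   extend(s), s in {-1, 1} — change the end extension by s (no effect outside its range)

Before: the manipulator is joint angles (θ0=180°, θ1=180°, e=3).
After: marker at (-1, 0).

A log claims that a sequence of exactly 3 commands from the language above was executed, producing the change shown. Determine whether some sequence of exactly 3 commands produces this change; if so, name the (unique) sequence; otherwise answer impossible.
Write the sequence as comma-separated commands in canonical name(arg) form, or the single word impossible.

extend(-1), extend(-1), extend(-1)

start: joint angles (θ0=180°, θ1=180°, e=3)
[1] after extend(-1): joint angles (θ0=180°, θ1=180°, e=2)
[2] after extend(-1): joint angles (θ0=180°, θ1=180°, e=1)
[3] after extend(-1): joint angles (θ0=180°, θ1=180°, e=0)
no other 3-command option fits: unique.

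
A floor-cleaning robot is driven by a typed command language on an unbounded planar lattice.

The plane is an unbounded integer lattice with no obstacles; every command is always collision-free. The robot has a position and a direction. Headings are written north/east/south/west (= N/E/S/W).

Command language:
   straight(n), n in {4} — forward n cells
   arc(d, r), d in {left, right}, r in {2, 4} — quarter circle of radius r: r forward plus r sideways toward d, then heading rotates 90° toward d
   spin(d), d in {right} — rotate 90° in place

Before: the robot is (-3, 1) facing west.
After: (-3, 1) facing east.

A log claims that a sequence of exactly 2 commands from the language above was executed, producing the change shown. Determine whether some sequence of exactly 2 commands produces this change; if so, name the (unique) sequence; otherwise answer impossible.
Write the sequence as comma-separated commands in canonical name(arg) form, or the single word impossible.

spin(right), spin(right)

key: parked at (-3,1) the whole time — nothing moves the robot
start: (-3, 1) facing west
1. spin(right) → (-3, 1) facing north
2. spin(right) → (-3, 1) facing east
no rival 2-sequence matches.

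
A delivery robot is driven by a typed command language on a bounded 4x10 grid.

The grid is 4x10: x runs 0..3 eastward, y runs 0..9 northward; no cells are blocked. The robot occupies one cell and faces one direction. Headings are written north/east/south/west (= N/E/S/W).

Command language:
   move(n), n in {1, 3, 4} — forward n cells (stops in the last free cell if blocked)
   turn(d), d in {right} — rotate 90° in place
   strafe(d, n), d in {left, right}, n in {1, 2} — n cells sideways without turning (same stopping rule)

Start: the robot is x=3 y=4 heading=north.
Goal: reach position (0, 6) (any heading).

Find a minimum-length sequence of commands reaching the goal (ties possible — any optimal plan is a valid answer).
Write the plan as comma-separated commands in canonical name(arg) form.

from: x=3 y=4 heading=north
[1] after move(1): x=3 y=5 heading=north
[2] after move(1): x=3 y=6 heading=north
[3] after strafe(left, 2): x=1 y=6 heading=north
[4] after strafe(left, 2): x=0 y=6 heading=north
nothing shorter than 4 reaches the goal.

move(1), move(1), strafe(left, 2), strafe(left, 2)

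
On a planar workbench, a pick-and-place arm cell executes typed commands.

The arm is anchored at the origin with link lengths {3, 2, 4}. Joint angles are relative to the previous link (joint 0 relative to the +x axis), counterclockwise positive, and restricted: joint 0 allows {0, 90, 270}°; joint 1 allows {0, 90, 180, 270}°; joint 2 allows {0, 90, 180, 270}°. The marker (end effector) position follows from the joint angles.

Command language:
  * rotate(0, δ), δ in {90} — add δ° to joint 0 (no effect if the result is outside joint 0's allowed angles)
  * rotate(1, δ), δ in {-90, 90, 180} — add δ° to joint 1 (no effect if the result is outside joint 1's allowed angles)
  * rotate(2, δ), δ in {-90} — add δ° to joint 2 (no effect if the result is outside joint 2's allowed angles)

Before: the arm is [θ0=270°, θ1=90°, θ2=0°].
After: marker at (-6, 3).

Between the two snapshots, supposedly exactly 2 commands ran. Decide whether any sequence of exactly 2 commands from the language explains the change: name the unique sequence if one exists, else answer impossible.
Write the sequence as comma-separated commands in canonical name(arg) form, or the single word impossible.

t0: [θ0=270°, θ1=90°, θ2=0°]
t=1 rotate(0, 90) ⇒ [θ0=0°, θ1=90°, θ2=0°]
t=2 rotate(0, 90) ⇒ [θ0=90°, θ1=90°, θ2=0°]
no other 2-command option fits: unique.

rotate(0, 90), rotate(0, 90)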